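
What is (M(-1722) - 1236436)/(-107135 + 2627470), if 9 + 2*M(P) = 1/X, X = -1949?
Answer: -481964507/982426583 ≈ -0.49059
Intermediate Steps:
M(P) = -8771/1949 (M(P) = -9/2 + (1/2)/(-1949) = -9/2 + (1/2)*(-1/1949) = -9/2 - 1/3898 = -8771/1949)
(M(-1722) - 1236436)/(-107135 + 2627470) = (-8771/1949 - 1236436)/(-107135 + 2627470) = -2409822535/1949/2520335 = -2409822535/1949*1/2520335 = -481964507/982426583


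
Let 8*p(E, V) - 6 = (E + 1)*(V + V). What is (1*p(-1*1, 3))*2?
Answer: 3/2 ≈ 1.5000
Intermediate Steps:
p(E, V) = ¾ + V*(1 + E)/4 (p(E, V) = ¾ + ((E + 1)*(V + V))/8 = ¾ + ((1 + E)*(2*V))/8 = ¾ + (2*V*(1 + E))/8 = ¾ + V*(1 + E)/4)
(1*p(-1*1, 3))*2 = (1*(¾ + (¼)*3 + (¼)*(-1*1)*3))*2 = (1*(¾ + ¾ + (¼)*(-1)*3))*2 = (1*(¾ + ¾ - ¾))*2 = (1*(¾))*2 = (¾)*2 = 3/2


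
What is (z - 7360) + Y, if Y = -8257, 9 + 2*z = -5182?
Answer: -36425/2 ≈ -18213.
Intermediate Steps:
z = -5191/2 (z = -9/2 + (½)*(-5182) = -9/2 - 2591 = -5191/2 ≈ -2595.5)
(z - 7360) + Y = (-5191/2 - 7360) - 8257 = -19911/2 - 8257 = -36425/2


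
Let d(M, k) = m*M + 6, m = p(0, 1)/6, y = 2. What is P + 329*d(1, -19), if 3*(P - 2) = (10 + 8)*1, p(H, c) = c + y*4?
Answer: 4951/2 ≈ 2475.5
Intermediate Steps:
p(H, c) = 8 + c (p(H, c) = c + 2*4 = c + 8 = 8 + c)
m = 3/2 (m = (8 + 1)/6 = 9*(⅙) = 3/2 ≈ 1.5000)
P = 8 (P = 2 + ((10 + 8)*1)/3 = 2 + (18*1)/3 = 2 + (⅓)*18 = 2 + 6 = 8)
d(M, k) = 6 + 3*M/2 (d(M, k) = 3*M/2 + 6 = 6 + 3*M/2)
P + 329*d(1, -19) = 8 + 329*(6 + (3/2)*1) = 8 + 329*(6 + 3/2) = 8 + 329*(15/2) = 8 + 4935/2 = 4951/2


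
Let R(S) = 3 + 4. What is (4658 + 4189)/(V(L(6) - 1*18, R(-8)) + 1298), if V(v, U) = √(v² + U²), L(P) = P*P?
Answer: 1275934/187159 - 983*√373/187159 ≈ 6.7159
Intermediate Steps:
L(P) = P²
R(S) = 7
V(v, U) = √(U² + v²)
(4658 + 4189)/(V(L(6) - 1*18, R(-8)) + 1298) = (4658 + 4189)/(√(7² + (6² - 1*18)²) + 1298) = 8847/(√(49 + (36 - 18)²) + 1298) = 8847/(√(49 + 18²) + 1298) = 8847/(√(49 + 324) + 1298) = 8847/(√373 + 1298) = 8847/(1298 + √373)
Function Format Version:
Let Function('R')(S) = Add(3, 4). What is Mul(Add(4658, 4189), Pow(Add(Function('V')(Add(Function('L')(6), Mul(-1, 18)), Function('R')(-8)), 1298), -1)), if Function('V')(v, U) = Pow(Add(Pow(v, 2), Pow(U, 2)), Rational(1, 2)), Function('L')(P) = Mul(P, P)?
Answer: Add(Rational(1275934, 187159), Mul(Rational(-983, 187159), Pow(373, Rational(1, 2)))) ≈ 6.7159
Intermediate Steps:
Function('L')(P) = Pow(P, 2)
Function('R')(S) = 7
Function('V')(v, U) = Pow(Add(Pow(U, 2), Pow(v, 2)), Rational(1, 2))
Mul(Add(4658, 4189), Pow(Add(Function('V')(Add(Function('L')(6), Mul(-1, 18)), Function('R')(-8)), 1298), -1)) = Mul(Add(4658, 4189), Pow(Add(Pow(Add(Pow(7, 2), Pow(Add(Pow(6, 2), Mul(-1, 18)), 2)), Rational(1, 2)), 1298), -1)) = Mul(8847, Pow(Add(Pow(Add(49, Pow(Add(36, -18), 2)), Rational(1, 2)), 1298), -1)) = Mul(8847, Pow(Add(Pow(Add(49, Pow(18, 2)), Rational(1, 2)), 1298), -1)) = Mul(8847, Pow(Add(Pow(Add(49, 324), Rational(1, 2)), 1298), -1)) = Mul(8847, Pow(Add(Pow(373, Rational(1, 2)), 1298), -1)) = Mul(8847, Pow(Add(1298, Pow(373, Rational(1, 2))), -1))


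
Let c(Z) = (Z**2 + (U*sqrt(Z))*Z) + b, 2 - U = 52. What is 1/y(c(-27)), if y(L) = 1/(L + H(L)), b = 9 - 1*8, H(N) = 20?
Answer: 750 + 4050*I*sqrt(3) ≈ 750.0 + 7014.8*I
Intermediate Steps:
U = -50 (U = 2 - 1*52 = 2 - 52 = -50)
b = 1 (b = 9 - 8 = 1)
c(Z) = 1 + Z**2 - 50*Z**(3/2) (c(Z) = (Z**2 + (-50*sqrt(Z))*Z) + 1 = (Z**2 - 50*Z**(3/2)) + 1 = 1 + Z**2 - 50*Z**(3/2))
y(L) = 1/(20 + L) (y(L) = 1/(L + 20) = 1/(20 + L))
1/y(c(-27)) = 1/(1/(20 + (1 + (-27)**2 - (-4050)*I*sqrt(3)))) = 1/(1/(20 + (1 + 729 - (-4050)*I*sqrt(3)))) = 1/(1/(20 + (1 + 729 + 4050*I*sqrt(3)))) = 1/(1/(20 + (730 + 4050*I*sqrt(3)))) = 1/(1/(750 + 4050*I*sqrt(3))) = 750 + 4050*I*sqrt(3)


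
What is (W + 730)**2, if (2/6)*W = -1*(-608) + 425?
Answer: 14661241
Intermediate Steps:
W = 3099 (W = 3*(-1*(-608) + 425) = 3*(608 + 425) = 3*1033 = 3099)
(W + 730)**2 = (3099 + 730)**2 = 3829**2 = 14661241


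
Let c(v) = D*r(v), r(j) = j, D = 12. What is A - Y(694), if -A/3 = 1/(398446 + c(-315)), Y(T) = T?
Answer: -273898207/394666 ≈ -694.00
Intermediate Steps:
c(v) = 12*v
A = -3/394666 (A = -3/(398446 + 12*(-315)) = -3/(398446 - 3780) = -3/394666 ≈ -7.6014e-6)
A - Y(694) = -3/394666 - 1*694 = -3/394666 - 694 = -273898207/394666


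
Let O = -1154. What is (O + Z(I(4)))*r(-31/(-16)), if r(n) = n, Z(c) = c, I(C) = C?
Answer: -17825/8 ≈ -2228.1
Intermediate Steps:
(O + Z(I(4)))*r(-31/(-16)) = (-1154 + 4)*(-31/(-16)) = -(-35650)*(-1)/16 = -1150*31/16 = -17825/8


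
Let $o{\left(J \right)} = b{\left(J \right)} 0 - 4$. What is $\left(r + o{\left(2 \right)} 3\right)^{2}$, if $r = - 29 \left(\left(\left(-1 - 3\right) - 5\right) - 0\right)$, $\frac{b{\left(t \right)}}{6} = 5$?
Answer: $62001$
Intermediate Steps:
$b{\left(t \right)} = 30$ ($b{\left(t \right)} = 6 \cdot 5 = 30$)
$o{\left(J \right)} = -4$ ($o{\left(J \right)} = 30 \cdot 0 - 4 = 0 - 4 = -4$)
$r = 261$ ($r = - 29 \left(\left(-4 - 5\right) + 0\right) = - 29 \left(-9 + 0\right) = \left(-29\right) \left(-9\right) = 261$)
$\left(r + o{\left(2 \right)} 3\right)^{2} = \left(261 - 12\right)^{2} = 249^{2} = 62001$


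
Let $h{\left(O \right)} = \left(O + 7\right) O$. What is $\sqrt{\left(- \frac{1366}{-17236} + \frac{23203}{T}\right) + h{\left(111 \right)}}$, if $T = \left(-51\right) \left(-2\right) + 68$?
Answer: $\frac{3 \sqrt{197268654802685}}{366265} \approx 115.04$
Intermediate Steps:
$T = 170$ ($T = 102 + 68 = 170$)
$h{\left(O \right)} = O \left(7 + O\right)$ ($h{\left(O \right)} = \left(7 + O\right) O = O \left(7 + O\right)$)
$\sqrt{\left(- \frac{1366}{-17236} + \frac{23203}{T}\right) + h{\left(111 \right)}} = \sqrt{\left(- \frac{1366}{-17236} + \frac{23203}{170}\right) + 111 \left(7 + 111\right)} = \sqrt{\left(\left(-1366\right) \left(- \frac{1}{17236}\right) + 23203 \cdot \frac{1}{170}\right) + 111 \cdot 118} = \sqrt{\left(\frac{683}{8618} + \frac{23203}{170}\right) + 13098} = \sqrt{\frac{50019891}{366265} + 13098} = \sqrt{\frac{4847358861}{366265}} = \frac{3 \sqrt{197268654802685}}{366265}$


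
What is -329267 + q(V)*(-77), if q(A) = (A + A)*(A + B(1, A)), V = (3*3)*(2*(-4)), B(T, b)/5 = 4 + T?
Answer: -850403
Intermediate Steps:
B(T, b) = 20 + 5*T (B(T, b) = 5*(4 + T) = 20 + 5*T)
V = -72 (V = 9*(-8) = -72)
q(A) = 2*A*(25 + A) (q(A) = (A + A)*(A + (20 + 5*1)) = (2*A)*(A + (20 + 5)) = (2*A)*(A + 25) = (2*A)*(25 + A) = 2*A*(25 + A))
-329267 + q(V)*(-77) = -329267 + (2*(-72)*(25 - 72))*(-77) = -329267 + (2*(-72)*(-47))*(-77) = -329267 + 6768*(-77) = -329267 - 521136 = -850403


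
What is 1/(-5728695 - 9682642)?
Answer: -1/15411337 ≈ -6.4887e-8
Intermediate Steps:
1/(-5728695 - 9682642) = 1/(-15411337) = -1/15411337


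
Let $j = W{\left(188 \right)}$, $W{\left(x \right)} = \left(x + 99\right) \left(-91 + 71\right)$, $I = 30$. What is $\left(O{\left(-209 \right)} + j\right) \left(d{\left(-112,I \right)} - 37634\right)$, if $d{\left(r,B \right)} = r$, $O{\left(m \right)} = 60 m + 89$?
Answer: $686637486$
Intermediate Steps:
$O{\left(m \right)} = 89 + 60 m$
$W{\left(x \right)} = -1980 - 20 x$ ($W{\left(x \right)} = \left(99 + x\right) \left(-20\right) = -1980 - 20 x$)
$j = -5740$ ($j = -1980 - 3760 = -5740$)
$\left(O{\left(-209 \right)} + j\right) \left(d{\left(-112,I \right)} - 37634\right) = \left(\left(89 + 60 \left(-209\right)\right) - 5740\right) \left(-112 - 37634\right) = \left(\left(89 - 12540\right) - 5740\right) \left(-37746\right) = \left(-12451 - 5740\right) \left(-37746\right) = \left(-18191\right) \left(-37746\right) = 686637486$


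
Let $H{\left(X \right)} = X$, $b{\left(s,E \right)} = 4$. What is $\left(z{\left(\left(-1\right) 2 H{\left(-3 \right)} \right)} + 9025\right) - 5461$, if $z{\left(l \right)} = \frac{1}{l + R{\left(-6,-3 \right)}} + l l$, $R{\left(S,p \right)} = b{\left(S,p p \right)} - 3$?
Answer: $\frac{25201}{7} \approx 3600.1$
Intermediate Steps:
$R{\left(S,p \right)} = 1$ ($R{\left(S,p \right)} = 4 - 3 = 1$)
$z{\left(l \right)} = l^{2} + \frac{1}{1 + l}$ ($z{\left(l \right)} = \frac{1}{l + 1} + l l = \frac{1}{1 + l} + l^{2} = l^{2} + \frac{1}{1 + l}$)
$\left(z{\left(\left(-1\right) 2 H{\left(-3 \right)} \right)} + 9025\right) - 5461 = \left(\frac{1 + \left(\left(-1\right) 2 \left(-3\right)\right)^{2} + \left(\left(-1\right) 2 \left(-3\right)\right)^{3}}{1 + \left(-1\right) 2 \left(-3\right)} + 9025\right) - 5461 = \left(\frac{1 + \left(\left(-2\right) \left(-3\right)\right)^{2} + \left(\left(-2\right) \left(-3\right)\right)^{3}}{1 - -6} + 9025\right) - 5461 = \left(\frac{1 + 6^{2} + 6^{3}}{1 + 6} + 9025\right) - 5461 = \left(\frac{1 + 36 + 216}{7} + 9025\right) - 5461 = \left(\frac{1}{7} \cdot 253 + 9025\right) - 5461 = \left(\frac{253}{7} + 9025\right) - 5461 = \frac{63428}{7} - 5461 = \frac{25201}{7}$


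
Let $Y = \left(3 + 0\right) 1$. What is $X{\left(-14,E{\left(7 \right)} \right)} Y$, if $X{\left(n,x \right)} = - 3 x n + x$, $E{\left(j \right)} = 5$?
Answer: $645$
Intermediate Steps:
$X{\left(n,x \right)} = x - 3 n x$ ($X{\left(n,x \right)} = - 3 n x + x = x - 3 n x$)
$Y = 3$ ($Y = 3 \cdot 1 = 3$)
$X{\left(-14,E{\left(7 \right)} \right)} Y = 5 \left(1 - -42\right) 3 = 5 \left(1 + 42\right) 3 = 5 \cdot 43 \cdot 3 = 215 \cdot 3 = 645$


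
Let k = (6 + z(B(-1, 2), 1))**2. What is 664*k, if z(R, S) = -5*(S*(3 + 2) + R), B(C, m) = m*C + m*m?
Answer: 558424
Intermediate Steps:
B(C, m) = m**2 + C*m (B(C, m) = C*m + m**2 = m**2 + C*m)
z(R, S) = -25*S - 5*R (z(R, S) = -5*(S*5 + R) = -5*(5*S + R) = -5*(R + 5*S) = -25*S - 5*R)
k = 841 (k = (6 + (-25*1 - 10*(-1 + 2)))**2 = (6 + (-25 - 10))**2 = (6 - 35)**2 = (-29)**2 = 841)
664*k = 664*841 = 558424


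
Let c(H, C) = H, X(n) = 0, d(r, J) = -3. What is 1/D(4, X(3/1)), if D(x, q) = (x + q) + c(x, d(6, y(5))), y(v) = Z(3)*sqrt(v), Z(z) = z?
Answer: 1/8 ≈ 0.12500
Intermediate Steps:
y(v) = 3*sqrt(v)
D(x, q) = q + 2*x (D(x, q) = (x + q) + x = (q + x) + x = q + 2*x)
1/D(4, X(3/1)) = 1/(0 + 2*4) = 1/(0 + 8) = 1/8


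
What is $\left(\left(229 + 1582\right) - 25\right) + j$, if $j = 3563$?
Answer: $5349$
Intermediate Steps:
$\left(\left(229 + 1582\right) - 25\right) + j = \left(\left(229 + 1582\right) - 25\right) + 3563 = \left(1811 - 25\right) + 3563 = 1786 + 3563 = 5349$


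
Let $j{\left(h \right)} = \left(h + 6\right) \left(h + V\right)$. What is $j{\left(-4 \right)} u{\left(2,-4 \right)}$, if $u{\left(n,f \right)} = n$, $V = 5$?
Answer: $4$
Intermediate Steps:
$j{\left(h \right)} = \left(5 + h\right) \left(6 + h\right)$ ($j{\left(h \right)} = \left(h + 6\right) \left(h + 5\right) = \left(6 + h\right) \left(5 + h\right) = \left(5 + h\right) \left(6 + h\right)$)
$j{\left(-4 \right)} u{\left(2,-4 \right)} = \left(30 + \left(-4\right)^{2} + 11 \left(-4\right)\right) 2 = \left(30 + 16 - 44\right) 2 = 2 \cdot 2 = 4$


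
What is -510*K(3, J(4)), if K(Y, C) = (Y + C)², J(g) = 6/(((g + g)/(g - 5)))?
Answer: -20655/8 ≈ -2581.9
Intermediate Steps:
J(g) = 3*(-5 + g)/g (J(g) = 6/(((2*g)/(-5 + g))) = 6/((2*g/(-5 + g))) = 6*((-5 + g)/(2*g)) = 3*(-5 + g)/g)
K(Y, C) = (C + Y)²
-510*K(3, J(4)) = -510*((3 - 15/4) + 3)² = -510*(-¾ + 3)² = -510*(9/4)² = -510*81/16 = -20655/8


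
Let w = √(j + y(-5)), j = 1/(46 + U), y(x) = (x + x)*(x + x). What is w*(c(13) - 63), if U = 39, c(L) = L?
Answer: -10*√722585/17 ≈ -500.03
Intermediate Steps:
y(x) = 4*x² (y(x) = (2*x)*(2*x) = 4*x²)
j = 1/85 (j = 1/(46 + 39) = 1/85 ≈ 0.011765)
w = √722585/85 (w = √(1/85 + 4*(-5)²) = √(1/85 + 4*25) = √(1/85 + 100) = √(8501/85) = √722585/85 ≈ 10.001)
w*(c(13) - 63) = (√722585/85)*(13 - 63) = (√722585/85)*(-50) = -10*√722585/17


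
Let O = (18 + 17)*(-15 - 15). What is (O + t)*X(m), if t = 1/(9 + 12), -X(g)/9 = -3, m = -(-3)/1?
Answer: -198441/7 ≈ -28349.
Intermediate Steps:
m = 3 (m = -(-3) = -3*(-1) = 3)
X(g) = 27 (X(g) = -9*(-3) = 27)
O = -1050 (O = 35*(-30) = -1050)
t = 1/21 ≈ 0.047619
(O + t)*X(m) = (-1050 + 1/21)*27 = -22049/21*27 = -198441/7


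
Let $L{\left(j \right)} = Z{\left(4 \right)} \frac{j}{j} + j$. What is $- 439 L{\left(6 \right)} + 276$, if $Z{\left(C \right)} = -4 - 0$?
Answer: $-602$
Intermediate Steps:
$Z{\left(C \right)} = -4$ ($Z{\left(C \right)} = -4 + 0 = -4$)
$L{\left(j \right)} = -4 + j$ ($L{\left(j \right)} = - 4 \frac{j}{j} + j = \left(-4\right) 1 + j = -4 + j$)
$- 439 L{\left(6 \right)} + 276 = - 439 \left(-4 + 6\right) + 276 = \left(-439\right) 2 + 276 = -878 + 276 = -602$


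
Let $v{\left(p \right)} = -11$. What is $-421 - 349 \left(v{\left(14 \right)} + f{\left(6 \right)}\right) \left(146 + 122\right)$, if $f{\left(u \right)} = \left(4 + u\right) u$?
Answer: $-4583489$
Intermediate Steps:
$f{\left(u \right)} = u \left(4 + u\right)$
$-421 - 349 \left(v{\left(14 \right)} + f{\left(6 \right)}\right) \left(146 + 122\right) = -421 - 349 \left(-11 + 6 \left(4 + 6\right)\right) \left(146 + 122\right) = -421 - 349 \left(-11 + 6 \cdot 10\right) 268 = -421 - 349 \left(-11 + 60\right) 268 = -421 - 349 \cdot 49 \cdot 268 = -421 - 4583068 = -4583489$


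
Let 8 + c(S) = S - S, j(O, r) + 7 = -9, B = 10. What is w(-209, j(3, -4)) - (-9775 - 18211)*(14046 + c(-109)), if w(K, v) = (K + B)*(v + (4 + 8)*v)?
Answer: 392908860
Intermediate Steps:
j(O, r) = -16 (j(O, r) = -7 - 9 = -16)
c(S) = -8 (c(S) = -8 + (S - S) = -8 + 0 = -8)
w(K, v) = 13*v*(10 + K) (w(K, v) = (K + 10)*(v + (4 + 8)*v) = (10 + K)*(v + 12*v) = (10 + K)*(13*v) = 13*v*(10 + K))
w(-209, j(3, -4)) - (-9775 - 18211)*(14046 + c(-109)) = 13*(-16)*(10 - 209) - (-9775 - 18211)*(14046 - 8) = 13*(-16)*(-199) - (-27986)*14038 = 41392 - 1*(-392867468) = 41392 + 392867468 = 392908860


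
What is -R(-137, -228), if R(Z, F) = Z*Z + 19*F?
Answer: -14437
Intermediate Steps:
R(Z, F) = Z² + 19*F
-R(-137, -228) = -((-137)² + 19*(-228)) = -(18769 - 4332) = -1*14437 = -14437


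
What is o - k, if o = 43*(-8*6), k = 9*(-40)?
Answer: -1704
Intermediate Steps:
k = -360
o = -2064 (o = 43*(-2*24) = 43*(-48) = -2064)
o - k = -2064 - 1*(-360) = -2064 + 360 = -1704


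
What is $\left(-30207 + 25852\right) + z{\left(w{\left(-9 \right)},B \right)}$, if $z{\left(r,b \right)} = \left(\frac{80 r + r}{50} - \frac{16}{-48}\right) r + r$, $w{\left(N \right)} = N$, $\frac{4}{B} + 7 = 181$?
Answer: $- \frac{211789}{50} \approx -4235.8$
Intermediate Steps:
$B = \frac{2}{87}$ ($B = \frac{4}{-7 + 181} = \frac{4}{174} = 4 \cdot \frac{1}{174} = \frac{2}{87} \approx 0.022988$)
$z{\left(r,b \right)} = r + r \left(\frac{1}{3} + \frac{81 r}{50}\right)$ ($z{\left(r,b \right)} = \left(81 r \frac{1}{50} - - \frac{1}{3}\right) r + r = \left(\frac{81 r}{50} + \frac{1}{3}\right) r + r = \left(\frac{1}{3} + \frac{81 r}{50}\right) r + r = r \left(\frac{1}{3} + \frac{81 r}{50}\right) + r = r + r \left(\frac{1}{3} + \frac{81 r}{50}\right)$)
$\left(-30207 + 25852\right) + z{\left(w{\left(-9 \right)},B \right)} = \left(-30207 + 25852\right) + \frac{1}{150} \left(-9\right) \left(200 + 243 \left(-9\right)\right) = -4355 + \frac{1}{150} \left(-9\right) \left(200 - 2187\right) = -4355 + \frac{1}{150} \left(-9\right) \left(-1987\right) = -4355 + \frac{5961}{50} = - \frac{211789}{50}$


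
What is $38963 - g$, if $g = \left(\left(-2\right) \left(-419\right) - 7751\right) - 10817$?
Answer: $56693$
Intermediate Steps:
$g = -17730$ ($g = \left(838 - 7751\right) - 10817 = -6913 - 10817 = -17730$)
$38963 - g = 38963 - -17730 = 38963 + 17730 = 56693$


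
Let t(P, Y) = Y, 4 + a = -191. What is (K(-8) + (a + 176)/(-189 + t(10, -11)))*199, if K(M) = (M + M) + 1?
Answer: -593219/200 ≈ -2966.1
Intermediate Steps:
a = -195 (a = -4 - 191 = -195)
K(M) = 1 + 2*M (K(M) = 2*M + 1 = 1 + 2*M)
(K(-8) + (a + 176)/(-189 + t(10, -11)))*199 = ((1 + 2*(-8)) + (-195 + 176)/(-189 - 11))*199 = ((1 - 16) - 19/(-200))*199 = (-15 - 19*(-1/200))*199 = (-15 + 19/200)*199 = -2981/200*199 = -593219/200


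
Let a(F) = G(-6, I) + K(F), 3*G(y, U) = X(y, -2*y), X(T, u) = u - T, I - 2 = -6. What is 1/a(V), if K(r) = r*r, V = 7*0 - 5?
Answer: 1/31 ≈ 0.032258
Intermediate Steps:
I = -4 (I = 2 - 6 = -4)
V = -5 (V = 0 - 5 = -5)
K(r) = r²
G(y, U) = -y (G(y, U) = (-2*y - y)/3 = (-3*y)/3 = -y)
a(F) = 6 + F² (a(F) = -1*(-6) + F² = 6 + F²)
1/a(V) = 1/(6 + (-5)²) = 1/(6 + 25) = 1/31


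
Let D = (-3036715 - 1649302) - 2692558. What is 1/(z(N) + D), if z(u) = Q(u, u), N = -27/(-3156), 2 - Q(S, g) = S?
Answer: -1052/7762258805 ≈ -1.3553e-7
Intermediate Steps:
Q(S, g) = 2 - S
N = 9/1052 (N = -27*(-1/3156) = 9/1052 ≈ 0.0085551)
z(u) = 2 - u
D = -7378575 (D = -4686017 - 2692558 = -7378575)
1/(z(N) + D) = 1/((2 - 1*9/1052) - 7378575) = 1/((2 - 9/1052) - 7378575) = 1/(2095/1052 - 7378575) = 1/(-7762258805/1052) = -1052/7762258805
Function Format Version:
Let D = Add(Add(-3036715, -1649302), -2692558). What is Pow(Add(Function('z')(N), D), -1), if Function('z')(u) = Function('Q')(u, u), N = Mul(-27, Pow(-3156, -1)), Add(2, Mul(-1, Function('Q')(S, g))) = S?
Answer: Rational(-1052, 7762258805) ≈ -1.3553e-7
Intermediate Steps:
Function('Q')(S, g) = Add(2, Mul(-1, S))
N = Rational(9, 1052) (N = Mul(-27, Rational(-1, 3156)) = Rational(9, 1052) ≈ 0.0085551)
Function('z')(u) = Add(2, Mul(-1, u))
D = -7378575 (D = Add(-4686017, -2692558) = -7378575)
Pow(Add(Function('z')(N), D), -1) = Pow(Add(Add(2, Mul(-1, Rational(9, 1052))), -7378575), -1) = Pow(Add(Add(2, Rational(-9, 1052)), -7378575), -1) = Pow(Add(Rational(2095, 1052), -7378575), -1) = Pow(Rational(-7762258805, 1052), -1) = Rational(-1052, 7762258805)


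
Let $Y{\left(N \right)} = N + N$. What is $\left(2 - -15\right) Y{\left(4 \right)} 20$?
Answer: $2720$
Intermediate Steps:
$Y{\left(N \right)} = 2 N$
$\left(2 - -15\right) Y{\left(4 \right)} 20 = \left(2 - -15\right) 2 \cdot 4 \cdot 20 = \left(2 + 15\right) 8 \cdot 20 = 17 \cdot 8 \cdot 20 = 136 \cdot 20 = 2720$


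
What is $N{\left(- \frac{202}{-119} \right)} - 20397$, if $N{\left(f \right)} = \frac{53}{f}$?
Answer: $- \frac{4113887}{202} \approx -20366.0$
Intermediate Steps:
$N{\left(- \frac{202}{-119} \right)} - 20397 = \frac{53}{\left(-202\right) \frac{1}{-119}} - 20397 = \frac{53}{\left(-202\right) \left(- \frac{1}{119}\right)} - 20397 = \frac{53}{\frac{202}{119}} - 20397 = 53 \cdot \frac{119}{202} - 20397 = \frac{6307}{202} - 20397 = - \frac{4113887}{202}$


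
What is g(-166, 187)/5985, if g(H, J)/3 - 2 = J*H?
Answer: -6208/399 ≈ -15.559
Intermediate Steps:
g(H, J) = 6 + 3*H*J (g(H, J) = 6 + 3*(J*H) = 6 + 3*(H*J) = 6 + 3*H*J)
g(-166, 187)/5985 = (6 + 3*(-166)*187)/5985 = (6 - 93126)*(1/5985) = -93120*1/5985 = -6208/399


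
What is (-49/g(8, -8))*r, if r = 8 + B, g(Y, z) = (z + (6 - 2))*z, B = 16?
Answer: -147/4 ≈ -36.750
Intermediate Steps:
g(Y, z) = z*(4 + z) (g(Y, z) = (z + 4)*z = (4 + z)*z = z*(4 + z))
r = 24 (r = 8 + 16 = 24)
(-49/g(8, -8))*r = -49*(-1/(8*(4 - 8)))*24 = -49/((-8*(-4)))*24 = -49/32*24 = -147/4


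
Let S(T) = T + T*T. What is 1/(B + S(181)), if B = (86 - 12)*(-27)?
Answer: 1/30944 ≈ 3.2316e-5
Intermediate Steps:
S(T) = T + T²
B = -1998 (B = 74*(-27) = -1998)
1/(B + S(181)) = 1/(-1998 + 181*(1 + 181)) = 1/(-1998 + 181*182) = 1/(-1998 + 32942) = 1/30944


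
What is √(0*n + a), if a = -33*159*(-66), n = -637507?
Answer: 33*√318 ≈ 588.47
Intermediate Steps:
a = 346302 (a = -5247*(-66) = 346302)
√(0*n + a) = √(0*(-637507) + 346302) = √(0 + 346302) = √346302 = 33*√318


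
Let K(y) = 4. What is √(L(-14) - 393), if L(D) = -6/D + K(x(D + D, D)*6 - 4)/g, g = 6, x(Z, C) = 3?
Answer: I*√172830/21 ≈ 19.797*I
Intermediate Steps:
L(D) = ⅔ - 6/D (L(D) = -6/D + 4/6 = -6/D + 4*(⅙) = -6/D + ⅔ = ⅔ - 6/D)
√(L(-14) - 393) = √((⅔ - 6/(-14)) - 393) = √((⅔ - 6*(-1/14)) - 393) = √((⅔ + 3/7) - 393) = √(23/21 - 393) = √(-8230/21) = I*√172830/21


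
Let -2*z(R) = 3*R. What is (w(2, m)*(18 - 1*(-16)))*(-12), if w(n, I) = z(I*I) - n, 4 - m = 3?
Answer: 1428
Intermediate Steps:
m = 1 (m = 4 - 1*3 = 4 - 3 = 1)
z(R) = -3*R/2
w(n, I) = -n - 3*I**2/2 (w(n, I) = -3*I*I/2 - n = -3*I**2/2 - n = -n - 3*I**2/2)
(w(2, m)*(18 - 1*(-16)))*(-12) = ((-1*2 - 3/2*1**2)*(18 - 1*(-16)))*(-12) = ((-2 - 3/2*1)*(18 + 16))*(-12) = ((-2 - 3/2)*34)*(-12) = -7/2*34*(-12) = -119*(-12) = 1428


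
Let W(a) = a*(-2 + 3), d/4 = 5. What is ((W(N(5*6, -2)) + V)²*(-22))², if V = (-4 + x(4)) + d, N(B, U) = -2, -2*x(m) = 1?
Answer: 64304361/4 ≈ 1.6076e+7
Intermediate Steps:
x(m) = -½ (x(m) = -½*1 = -½)
d = 20 (d = 4*5 = 20)
W(a) = a (W(a) = a*1 = a)
V = 31/2 (V = (-4 - ½) + 20 = -9/2 + 20 = 31/2 ≈ 15.500)
((W(N(5*6, -2)) + V)²*(-22))² = ((-2 + 31/2)²*(-22))² = ((27/2)²*(-22))² = ((729/4)*(-22))² = (-8019/2)² = 64304361/4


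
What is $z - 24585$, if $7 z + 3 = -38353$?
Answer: $- \frac{210451}{7} \approx -30064.0$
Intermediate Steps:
$z = - \frac{38356}{7}$ ($z = - \frac{3}{7} + \frac{1}{7} \left(-38353\right) = - \frac{3}{7} - 5479 = - \frac{38356}{7} \approx -5479.4$)
$z - 24585 = - \frac{38356}{7} - 24585 = - \frac{210451}{7}$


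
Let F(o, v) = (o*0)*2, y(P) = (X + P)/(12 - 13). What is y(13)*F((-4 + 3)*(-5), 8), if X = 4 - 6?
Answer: 0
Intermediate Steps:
X = -2
y(P) = 2 - P (y(P) = (-2 + P)/(12 - 13) = (-2 + P)/(-1) = (-2 + P)*(-1) = 2 - P)
F(o, v) = 0 (F(o, v) = 0*2 = 0)
y(13)*F((-4 + 3)*(-5), 8) = (2 - 1*13)*0 = (2 - 13)*0 = -11*0 = 0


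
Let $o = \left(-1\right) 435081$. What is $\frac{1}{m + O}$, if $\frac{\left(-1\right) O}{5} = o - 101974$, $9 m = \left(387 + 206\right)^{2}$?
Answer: $\frac{9}{24519124} \approx 3.6706 \cdot 10^{-7}$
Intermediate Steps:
$o = -435081$
$m = \frac{351649}{9}$ ($m = \frac{\left(387 + 206\right)^{2}}{9} = \frac{593^{2}}{9} = \frac{1}{9} \cdot 351649 = \frac{351649}{9} \approx 39072.0$)
$O = 2685275$ ($O = - 5 \left(-435081 - 101974\right) = \left(-5\right) \left(-537055\right) = 2685275$)
$\frac{1}{m + O} = \frac{1}{\frac{351649}{9} + 2685275} = \frac{1}{\frac{24519124}{9}} = \frac{9}{24519124}$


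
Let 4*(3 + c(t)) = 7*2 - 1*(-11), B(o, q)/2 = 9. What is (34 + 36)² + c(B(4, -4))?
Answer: 19613/4 ≈ 4903.3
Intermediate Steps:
B(o, q) = 18 (B(o, q) = 2*9 = 18)
c(t) = 13/4 (c(t) = -3 + (7*2 - 1*(-11))/4 = -3 + (14 + 11)/4 = -3 + (¼)*25 = -3 + 25/4 = 13/4)
(34 + 36)² + c(B(4, -4)) = (34 + 36)² + 13/4 = 70² + 13/4 = 4900 + 13/4 = 19613/4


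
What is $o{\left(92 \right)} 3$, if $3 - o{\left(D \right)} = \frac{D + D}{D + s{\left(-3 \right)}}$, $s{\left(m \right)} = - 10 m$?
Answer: $\frac{273}{61} \approx 4.4754$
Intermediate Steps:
$o{\left(D \right)} = 3 - \frac{2 D}{30 + D}$ ($o{\left(D \right)} = 3 - \frac{D + D}{D - -30} = 3 - \frac{2 D}{D + 30} = 3 - \frac{2 D}{30 + D}$)
$o{\left(92 \right)} 3 = \frac{90 + 92}{30 + 92} \cdot 3 = \frac{1}{122} \cdot 182 \cdot 3 = \frac{91}{61} \cdot 3 = \frac{273}{61}$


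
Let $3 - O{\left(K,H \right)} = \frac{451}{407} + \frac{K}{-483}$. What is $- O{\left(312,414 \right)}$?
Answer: $- \frac{15118}{5957} \approx -2.5379$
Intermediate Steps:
$O{\left(K,H \right)} = \frac{70}{37} + \frac{K}{483}$ ($O{\left(K,H \right)} = 3 - \left(\frac{451}{407} + \frac{K}{-483}\right) = 3 - \left(451 \cdot \frac{1}{407} + K \left(- \frac{1}{483}\right)\right) = 3 - \left(\frac{41}{37} - \frac{K}{483}\right) = 3 + \left(- \frac{41}{37} + \frac{K}{483}\right) = \frac{70}{37} + \frac{K}{483}$)
$- O{\left(312,414 \right)} = - (\frac{70}{37} + \frac{1}{483} \cdot 312) = - (\frac{70}{37} + \frac{104}{161}) = \left(-1\right) \frac{15118}{5957} = - \frac{15118}{5957}$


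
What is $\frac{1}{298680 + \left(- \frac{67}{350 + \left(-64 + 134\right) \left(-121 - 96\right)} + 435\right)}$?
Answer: $\frac{14840}{4438866667} \approx 3.3432 \cdot 10^{-6}$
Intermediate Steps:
$\frac{1}{298680 + \left(- \frac{67}{350 + \left(-64 + 134\right) \left(-121 - 96\right)} + 435\right)} = \frac{1}{298680 + \left(- \frac{67}{350 + 70 \left(-217\right)} + 435\right)} = \frac{1}{298680 + \left(- \frac{67}{350 - 15190} + 435\right)} = \frac{1}{298680 + \left(- \frac{67}{-14840} + 435\right)} = \frac{1}{298680 + \left(\left(-67\right) \left(- \frac{1}{14840}\right) + 435\right)} = \frac{1}{298680 + \left(\frac{67}{14840} + 435\right)} = \frac{1}{298680 + \frac{6455467}{14840}} = \frac{1}{\frac{4438866667}{14840}} = \frac{14840}{4438866667}$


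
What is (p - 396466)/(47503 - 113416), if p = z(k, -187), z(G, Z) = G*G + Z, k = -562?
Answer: 80809/65913 ≈ 1.2260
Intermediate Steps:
z(G, Z) = Z + G² (z(G, Z) = G² + Z = Z + G²)
p = 315657 (p = -187 + (-562)² = -187 + 315844 = 315657)
(p - 396466)/(47503 - 113416) = (315657 - 396466)/(47503 - 113416) = -80809/(-65913) = -80809*(-1/65913) = 80809/65913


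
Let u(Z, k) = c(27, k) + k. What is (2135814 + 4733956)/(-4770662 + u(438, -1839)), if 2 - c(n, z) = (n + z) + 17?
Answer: -3434885/2385352 ≈ -1.4400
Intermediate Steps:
c(n, z) = -15 - n - z (c(n, z) = 2 - ((n + z) + 17) = 2 - (17 + n + z) = 2 + (-17 - n - z) = -15 - n - z)
u(Z, k) = -42 (u(Z, k) = (-15 - 1*27 - k) + k = (-15 - 27 - k) + k = (-42 - k) + k = -42)
(2135814 + 4733956)/(-4770662 + u(438, -1839)) = (2135814 + 4733956)/(-4770662 - 42) = 6869770/(-4770704) = 6869770*(-1/4770704) = -3434885/2385352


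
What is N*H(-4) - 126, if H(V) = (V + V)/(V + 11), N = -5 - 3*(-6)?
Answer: -986/7 ≈ -140.86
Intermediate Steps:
N = 13 (N = -5 + 18 = 13)
H(V) = 2*V/(11 + V) (H(V) = (2*V)/(11 + V) = 2*V/(11 + V))
N*H(-4) - 126 = 13*(2*(-4)/(11 - 4)) - 126 = 13*(2*(-4)/7) - 126 = 13*(2*(-4)*(⅐)) - 126 = 13*(-8/7) - 126 = -104/7 - 126 = -986/7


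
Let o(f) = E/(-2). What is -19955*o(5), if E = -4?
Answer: -39910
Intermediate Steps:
o(f) = 2 (o(f) = -4/(-2) = -4*(-1/2) = 2)
-19955*o(5) = -19955*2 = -39910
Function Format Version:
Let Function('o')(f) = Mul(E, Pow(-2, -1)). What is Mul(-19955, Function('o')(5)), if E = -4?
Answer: -39910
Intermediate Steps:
Function('o')(f) = 2 (Function('o')(f) = Mul(-4, Pow(-2, -1)) = Mul(-4, Rational(-1, 2)) = 2)
Mul(-19955, Function('o')(5)) = Mul(-19955, 2) = -39910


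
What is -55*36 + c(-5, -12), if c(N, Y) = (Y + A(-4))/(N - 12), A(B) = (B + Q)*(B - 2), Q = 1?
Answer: -33666/17 ≈ -1980.4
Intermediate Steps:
A(B) = (1 + B)*(-2 + B) (A(B) = (B + 1)*(B - 2) = (1 + B)*(-2 + B))
c(N, Y) = (18 + Y)/(-12 + N) (c(N, Y) = (Y + (-2 + (-4)**2 - 1*(-4)))/(N - 12) = (Y + (-2 + 16 + 4))/(-12 + N) = (Y + 18)/(-12 + N) = (18 + Y)/(-12 + N))
-55*36 + c(-5, -12) = -55*36 + (18 - 12)/(-12 - 5) = -1980 + 6/(-17) = -1980 - 1/17*6 = -1980 - 6/17 = -33666/17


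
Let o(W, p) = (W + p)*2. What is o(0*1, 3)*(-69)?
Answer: -414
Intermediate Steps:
o(W, p) = 2*W + 2*p
o(0*1, 3)*(-69) = (2*(0*1) + 2*3)*(-69) = (2*0 + 6)*(-69) = (0 + 6)*(-69) = 6*(-69) = -414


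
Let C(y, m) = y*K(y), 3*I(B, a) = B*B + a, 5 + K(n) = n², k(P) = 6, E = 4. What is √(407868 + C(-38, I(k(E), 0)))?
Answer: √353186 ≈ 594.29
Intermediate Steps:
K(n) = -5 + n²
I(B, a) = a/3 + B²/3 (I(B, a) = (B*B + a)/3 = (B² + a)/3 = (a + B²)/3 = a/3 + B²/3)
C(y, m) = y*(-5 + y²)
√(407868 + C(-38, I(k(E), 0))) = √(407868 - 38*(-5 + (-38)²)) = √(407868 - 38*(-5 + 1444)) = √(407868 - 38*1439) = √(407868 - 54682) = √353186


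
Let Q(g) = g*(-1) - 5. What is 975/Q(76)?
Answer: -325/27 ≈ -12.037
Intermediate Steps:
Q(g) = -5 - g (Q(g) = -g - 5 = -5 - g)
975/Q(76) = 975/(-5 - 1*76) = 975/(-5 - 76) = 975/(-81) = 975*(-1/81) = -325/27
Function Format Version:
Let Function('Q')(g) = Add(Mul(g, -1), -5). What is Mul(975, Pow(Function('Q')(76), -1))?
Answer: Rational(-325, 27) ≈ -12.037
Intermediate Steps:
Function('Q')(g) = Add(-5, Mul(-1, g)) (Function('Q')(g) = Add(Mul(-1, g), -5) = Add(-5, Mul(-1, g)))
Mul(975, Pow(Function('Q')(76), -1)) = Mul(975, Pow(Add(-5, Mul(-1, 76)), -1)) = Mul(975, Pow(Add(-5, -76), -1)) = Mul(975, Pow(-81, -1)) = Mul(975, Rational(-1, 81)) = Rational(-325, 27)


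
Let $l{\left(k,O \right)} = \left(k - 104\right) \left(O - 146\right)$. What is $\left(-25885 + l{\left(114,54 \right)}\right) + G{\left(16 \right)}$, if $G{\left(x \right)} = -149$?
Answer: $-26954$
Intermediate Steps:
$l{\left(k,O \right)} = \left(-146 + O\right) \left(-104 + k\right)$ ($l{\left(k,O \right)} = \left(-104 + k\right) \left(-146 + O\right) = \left(-146 + O\right) \left(-104 + k\right)$)
$\left(-25885 + l{\left(114,54 \right)}\right) + G{\left(16 \right)} = \left(-25885 + \left(15184 - 16644 - 5616 + 54 \cdot 114\right)\right) - 149 = \left(-25885 + \left(15184 - 16644 - 5616 + 6156\right)\right) - 149 = \left(-25885 - 920\right) - 149 = -26805 - 149 = -26954$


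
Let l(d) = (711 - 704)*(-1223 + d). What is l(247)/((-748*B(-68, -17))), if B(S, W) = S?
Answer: -427/3179 ≈ -0.13432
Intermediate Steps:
l(d) = -8561 + 7*d (l(d) = 7*(-1223 + d) = -8561 + 7*d)
l(247)/((-748*B(-68, -17))) = (-8561 + 7*247)/((-748*(-68))) = (-8561 + 1729)/50864 = -6832*1/50864 = -427/3179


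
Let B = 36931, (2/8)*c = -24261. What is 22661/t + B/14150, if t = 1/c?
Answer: -31117464251669/14150 ≈ -2.1991e+9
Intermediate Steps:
c = -97044 (c = 4*(-24261) = -97044)
t = -1/97044 (t = 1/(-97044) = -1/97044 ≈ -1.0305e-5)
22661/t + B/14150 = 22661/(-1/97044) + 36931/14150 = 22661*(-97044) + 36931*(1/14150) = -2199114084 + 36931/14150 = -31117464251669/14150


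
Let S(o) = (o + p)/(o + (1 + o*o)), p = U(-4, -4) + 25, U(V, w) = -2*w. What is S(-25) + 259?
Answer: 155667/601 ≈ 259.01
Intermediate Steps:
p = 33 (p = -2*(-4) + 25 = 8 + 25 = 33)
S(o) = (33 + o)/(1 + o + o**2) (S(o) = (o + 33)/(o + (1 + o*o)) = (33 + o)/(o + (1 + o**2)) = (33 + o)/(1 + o + o**2))
S(-25) + 259 = (33 - 25)/(1 - 25 + (-25)**2) + 259 = 8/(1 - 25 + 625) + 259 = 8/601 + 259 = 155667/601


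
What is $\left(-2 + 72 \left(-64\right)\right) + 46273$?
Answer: $41663$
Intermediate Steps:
$\left(-2 + 72 \left(-64\right)\right) + 46273 = \left(-2 - 4608\right) + 46273 = -4610 + 46273 = 41663$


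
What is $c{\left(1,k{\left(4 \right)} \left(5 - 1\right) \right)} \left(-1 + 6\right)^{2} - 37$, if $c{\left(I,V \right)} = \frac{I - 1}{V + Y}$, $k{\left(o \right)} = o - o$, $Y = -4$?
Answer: $-37$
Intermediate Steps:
$k{\left(o \right)} = 0$
$c{\left(I,V \right)} = \frac{-1 + I}{-4 + V}$ ($c{\left(I,V \right)} = \frac{I - 1}{V - 4} = \frac{-1 + I}{-4 + V}$)
$c{\left(1,k{\left(4 \right)} \left(5 - 1\right) \right)} \left(-1 + 6\right)^{2} - 37 = \frac{-1 + 1}{-4 + 0 \left(5 - 1\right)} \left(-1 + 6\right)^{2} - 37 = \frac{1}{-4 + 0 \cdot 4} \cdot 0 \cdot 5^{2} - 37 = \frac{1}{-4 + 0} \cdot 0 \cdot 25 - 37 = \frac{1}{-4} \cdot 0 \cdot 25 - 37 = \left(- \frac{1}{4}\right) 0 \cdot 25 - 37 = 0 \cdot 25 - 37 = 0 - 37 = -37$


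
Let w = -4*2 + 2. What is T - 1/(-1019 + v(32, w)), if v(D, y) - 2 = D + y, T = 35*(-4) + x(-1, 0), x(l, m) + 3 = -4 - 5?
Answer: -150631/991 ≈ -152.00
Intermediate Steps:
w = -6 (w = -8 + 2 = -6)
x(l, m) = -12 (x(l, m) = -3 + (-4 - 5) = -3 - 9 = -12)
T = -152 (T = 35*(-4) - 12 = -140 - 12 = -152)
v(D, y) = 2 + D + y (v(D, y) = 2 + (D + y) = 2 + D + y)
T - 1/(-1019 + v(32, w)) = -152 - 1/(-1019 + (2 + 32 - 6)) = -152 - 1/(-1019 + 28) = -152 - 1/(-991) = -152 - 1*(-1/991) = -152 + 1/991 = -150631/991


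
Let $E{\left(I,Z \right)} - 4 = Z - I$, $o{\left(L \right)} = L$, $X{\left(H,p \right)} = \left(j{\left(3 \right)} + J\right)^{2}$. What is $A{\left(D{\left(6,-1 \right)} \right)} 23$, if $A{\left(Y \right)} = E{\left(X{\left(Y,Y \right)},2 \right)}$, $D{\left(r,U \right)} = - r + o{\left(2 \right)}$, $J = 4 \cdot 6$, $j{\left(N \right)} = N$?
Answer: $-16629$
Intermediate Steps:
$J = 24$
$X{\left(H,p \right)} = 729$ ($X{\left(H,p \right)} = \left(3 + 24\right)^{2} = 27^{2} = 729$)
$E{\left(I,Z \right)} = 4 + Z - I$ ($E{\left(I,Z \right)} = 4 - \left(I - Z\right) = 4 + Z - I$)
$D{\left(r,U \right)} = 2 - r$ ($D{\left(r,U \right)} = - r + 2 = 2 - r$)
$A{\left(Y \right)} = -723$ ($A{\left(Y \right)} = 4 + 2 - 729 = -723$)
$A{\left(D{\left(6,-1 \right)} \right)} 23 = \left(-723\right) 23 = -16629$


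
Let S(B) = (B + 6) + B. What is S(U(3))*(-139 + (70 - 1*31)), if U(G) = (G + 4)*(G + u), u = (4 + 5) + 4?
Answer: -23000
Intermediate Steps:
u = 13 (u = 9 + 4 = 13)
U(G) = (4 + G)*(13 + G) (U(G) = (G + 4)*(G + 13) = (4 + G)*(13 + G))
S(B) = 6 + 2*B (S(B) = (6 + B) + B = 6 + 2*B)
S(U(3))*(-139 + (70 - 1*31)) = (6 + 2*(52 + 3**2 + 17*3))*(-139 + (70 - 1*31)) = (6 + 2*(52 + 9 + 51))*(-139 + (70 - 31)) = (6 + 2*112)*(-139 + 39) = (6 + 224)*(-100) = 230*(-100) = -23000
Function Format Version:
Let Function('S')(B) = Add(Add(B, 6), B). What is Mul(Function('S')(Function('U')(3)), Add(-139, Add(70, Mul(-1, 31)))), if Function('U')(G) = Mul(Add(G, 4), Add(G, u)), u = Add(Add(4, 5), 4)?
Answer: -23000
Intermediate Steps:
u = 13 (u = Add(9, 4) = 13)
Function('U')(G) = Mul(Add(4, G), Add(13, G)) (Function('U')(G) = Mul(Add(G, 4), Add(G, 13)) = Mul(Add(4, G), Add(13, G)))
Function('S')(B) = Add(6, Mul(2, B)) (Function('S')(B) = Add(Add(6, B), B) = Add(6, Mul(2, B)))
Mul(Function('S')(Function('U')(3)), Add(-139, Add(70, Mul(-1, 31)))) = Mul(Add(6, Mul(2, Add(52, Pow(3, 2), Mul(17, 3)))), Add(-139, Add(70, Mul(-1, 31)))) = Mul(Add(6, Mul(2, Add(52, 9, 51))), Add(-139, Add(70, -31))) = Mul(Add(6, Mul(2, 112)), Add(-139, 39)) = Mul(Add(6, 224), -100) = Mul(230, -100) = -23000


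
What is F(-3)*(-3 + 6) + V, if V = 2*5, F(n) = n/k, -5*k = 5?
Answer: 19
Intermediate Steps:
k = -1 (k = -1/5*5 = -1)
F(n) = -n (F(n) = n/(-1) = n*(-1) = -n)
V = 10
F(-3)*(-3 + 6) + V = (-1*(-3))*(-3 + 6) + 10 = 3*3 + 10 = 9 + 10 = 19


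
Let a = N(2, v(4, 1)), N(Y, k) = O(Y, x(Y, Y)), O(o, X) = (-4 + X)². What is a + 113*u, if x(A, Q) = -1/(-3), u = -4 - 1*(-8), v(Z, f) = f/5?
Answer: 4189/9 ≈ 465.44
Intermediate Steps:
v(Z, f) = f/5 (v(Z, f) = f*(⅕) = f/5)
u = 4 (u = -4 + 8 = 4)
x(A, Q) = ⅓ (x(A, Q) = -1*(-⅓) = ⅓)
N(Y, k) = 121/9 (N(Y, k) = (-4 + ⅓)² = (-11/3)² = 121/9)
a = 121/9 ≈ 13.444
a + 113*u = 121/9 + 113*4 = 121/9 + 452 = 4189/9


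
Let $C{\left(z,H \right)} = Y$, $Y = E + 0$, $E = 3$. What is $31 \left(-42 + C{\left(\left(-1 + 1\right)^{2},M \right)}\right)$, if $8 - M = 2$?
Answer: $-1209$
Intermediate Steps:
$M = 6$ ($M = 8 - 2 = 6$)
$Y = 3$ ($Y = 3 + 0 = 3$)
$C{\left(z,H \right)} = 3$
$31 \left(-42 + C{\left(\left(-1 + 1\right)^{2},M \right)}\right) = 31 \left(-42 + 3\right) = 31 \left(-39\right) = -1209$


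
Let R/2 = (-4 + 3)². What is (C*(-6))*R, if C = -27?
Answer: 324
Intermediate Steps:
R = 2 (R = 2*(-4 + 3)² = 2*(-1)² = 2*1 = 2)
(C*(-6))*R = -27*(-6)*2 = 162*2 = 324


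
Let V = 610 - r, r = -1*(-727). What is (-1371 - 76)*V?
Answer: 169299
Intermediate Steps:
r = 727
V = -117 (V = 610 - 1*727 = 610 - 727 = -117)
(-1371 - 76)*V = (-1371 - 76)*(-117) = -1447*(-117) = 169299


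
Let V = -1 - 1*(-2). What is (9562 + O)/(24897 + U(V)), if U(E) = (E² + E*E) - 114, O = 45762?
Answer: 55324/24785 ≈ 2.2322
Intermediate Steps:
V = 1 (V = -1 + 2 = 1)
U(E) = -114 + 2*E² (U(E) = (E² + E²) - 114 = 2*E² - 114 = -114 + 2*E²)
(9562 + O)/(24897 + U(V)) = (9562 + 45762)/(24897 + (-114 + 2*1²)) = 55324/(24897 + (-114 + 2*1)) = 55324/(24897 + (-114 + 2)) = 55324/(24897 - 112) = 55324/24785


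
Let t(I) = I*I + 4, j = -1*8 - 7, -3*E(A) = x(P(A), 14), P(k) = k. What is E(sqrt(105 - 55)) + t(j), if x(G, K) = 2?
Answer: 685/3 ≈ 228.33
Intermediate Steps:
E(A) = -2/3 (E(A) = -1/3*2 = -2/3)
j = -15 (j = -8 - 7 = -15)
t(I) = 4 + I**2 (t(I) = I**2 + 4 = 4 + I**2)
E(sqrt(105 - 55)) + t(j) = -2/3 + (4 + (-15)**2) = -2/3 + (4 + 225) = -2/3 + 229 = 685/3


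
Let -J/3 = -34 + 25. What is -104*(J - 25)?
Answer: -208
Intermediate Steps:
J = 27 (J = -3*(-34 + 25) = -3*(-9) = 27)
-104*(J - 25) = -104*(27 - 25) = -104*2 = -208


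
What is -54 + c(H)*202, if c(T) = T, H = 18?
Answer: 3582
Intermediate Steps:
-54 + c(H)*202 = -54 + 18*202 = -54 + 3636 = 3582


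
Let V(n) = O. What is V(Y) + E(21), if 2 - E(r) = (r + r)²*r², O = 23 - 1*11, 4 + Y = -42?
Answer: -777910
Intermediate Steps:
Y = -46 (Y = -4 - 42 = -46)
O = 12 (O = 23 - 11 = 12)
E(r) = 2 - 4*r⁴ (E(r) = 2 - (r + r)²*r² = 2 - (2*r)²*r² = 2 - 4*r²*r² = 2 - 4*r⁴)
V(n) = 12
V(Y) + E(21) = 12 + (2 - 4*21⁴) = 12 + (2 - 4*194481) = 12 + (2 - 777924) = 12 - 777922 = -777910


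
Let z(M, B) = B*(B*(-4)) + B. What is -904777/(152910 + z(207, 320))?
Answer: 904777/256370 ≈ 3.5292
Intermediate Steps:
z(M, B) = B - 4*B**2 (z(M, B) = B*(-4*B) + B = -4*B**2 + B = B - 4*B**2)
-904777/(152910 + z(207, 320)) = -904777/(152910 + 320*(1 - 4*320)) = -904777/(152910 + 320*(1 - 1280)) = -904777/(152910 + 320*(-1279)) = -904777/(152910 - 409280) = -904777/(-256370) = -904777*(-1/256370) = 904777/256370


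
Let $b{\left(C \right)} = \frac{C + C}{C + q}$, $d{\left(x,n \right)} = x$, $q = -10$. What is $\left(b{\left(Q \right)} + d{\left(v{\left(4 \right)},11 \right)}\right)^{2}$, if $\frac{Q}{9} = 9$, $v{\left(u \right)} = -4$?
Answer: $\frac{14884}{5041} \approx 2.9526$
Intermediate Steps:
$Q = 81$ ($Q = 9 \cdot 9 = 81$)
$b{\left(C \right)} = \frac{2 C}{-10 + C}$ ($b{\left(C \right)} = \frac{C + C}{C - 10} = \frac{2 C}{-10 + C}$)
$\left(b{\left(Q \right)} + d{\left(v{\left(4 \right)},11 \right)}\right)^{2} = \left(2 \cdot 81 \frac{1}{-10 + 81} - 4\right)^{2} = \left(2 \cdot 81 \cdot \frac{1}{71} - 4\right)^{2} = \left(\frac{162}{71} - 4\right)^{2} = \left(- \frac{122}{71}\right)^{2} = \frac{14884}{5041}$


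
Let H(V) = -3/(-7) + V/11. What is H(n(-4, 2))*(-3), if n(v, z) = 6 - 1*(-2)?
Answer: -267/77 ≈ -3.4675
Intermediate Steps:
n(v, z) = 8 (n(v, z) = 6 + 2 = 8)
H(V) = 3/7 + V/11 (H(V) = -3*(-⅐) + V*(1/11) = 3/7 + V/11)
H(n(-4, 2))*(-3) = (3/7 + (1/11)*8)*(-3) = (3/7 + 8/11)*(-3) = (89/77)*(-3) = -267/77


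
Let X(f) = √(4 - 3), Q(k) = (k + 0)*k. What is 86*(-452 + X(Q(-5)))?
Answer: -38786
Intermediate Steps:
Q(k) = k² (Q(k) = k*k = k²)
X(f) = 1 (X(f) = √1 = 1)
86*(-452 + X(Q(-5))) = 86*(-452 + 1) = 86*(-451) = -38786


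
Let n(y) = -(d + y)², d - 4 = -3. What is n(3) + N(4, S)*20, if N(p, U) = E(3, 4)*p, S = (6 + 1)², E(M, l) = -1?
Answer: -96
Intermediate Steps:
d = 1 (d = 4 - 3 = 1)
S = 49 (S = 7² = 49)
n(y) = -(1 + y)²
N(p, U) = -p
n(3) + N(4, S)*20 = -(1 + 3)² - 1*4*20 = -1*4² - 4*20 = -1*16 - 80 = -16 - 80 = -96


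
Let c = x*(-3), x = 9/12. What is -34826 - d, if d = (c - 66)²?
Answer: -631745/16 ≈ -39484.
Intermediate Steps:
x = ¾ (x = 9*(1/12) = ¾ ≈ 0.75000)
c = -9/4 (c = (¾)*(-3) = -9/4 ≈ -2.2500)
d = 74529/16 (d = (-9/4 - 66)² = (-273/4)² = 74529/16 ≈ 4658.1)
-34826 - d = -34826 - 1*74529/16 = -34826 - 74529/16 = -631745/16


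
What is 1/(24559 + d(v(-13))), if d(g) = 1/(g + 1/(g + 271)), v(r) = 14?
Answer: 3991/98015254 ≈ 4.0718e-5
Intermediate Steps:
d(g) = 1/(g + 1/(271 + g))
1/(24559 + d(v(-13))) = 1/(24559 + (271 + 14)/(1 + 14² + 271*14)) = 1/(24559 + 285/(1 + 196 + 3794)) = 1/(24559 + 285/3991) = 1/(98015254/3991) = 3991/98015254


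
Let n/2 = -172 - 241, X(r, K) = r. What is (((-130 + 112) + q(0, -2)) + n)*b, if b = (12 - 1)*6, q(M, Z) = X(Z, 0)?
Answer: -55836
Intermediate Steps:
q(M, Z) = Z
n = -826 (n = 2*(-172 - 241) = 2*(-413) = -826)
b = 66 (b = 11*6 = 66)
(((-130 + 112) + q(0, -2)) + n)*b = (((-130 + 112) - 2) - 826)*66 = ((-18 - 2) - 826)*66 = (-20 - 826)*66 = -846*66 = -55836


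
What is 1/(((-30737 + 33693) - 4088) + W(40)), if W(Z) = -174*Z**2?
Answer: -1/279532 ≈ -3.5774e-6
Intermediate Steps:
1/(((-30737 + 33693) - 4088) + W(40)) = 1/(((-30737 + 33693) - 4088) - 174*40**2) = 1/((2956 - 4088) - 174*1600) = 1/(-1132 - 278400) = 1/(-279532) = -1/279532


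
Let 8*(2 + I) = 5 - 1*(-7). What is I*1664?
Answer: -832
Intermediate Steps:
I = -½ (I = -2 + (5 - 1*(-7))/8 = -2 + (5 + 7)/8 = -2 + (⅛)*12 = -2 + 3/2 = -½ ≈ -0.50000)
I*1664 = -½*1664 = -832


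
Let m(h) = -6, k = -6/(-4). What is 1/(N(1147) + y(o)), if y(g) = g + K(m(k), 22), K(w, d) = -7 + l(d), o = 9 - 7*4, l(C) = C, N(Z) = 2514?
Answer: 1/2510 ≈ 0.00039841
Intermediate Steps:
k = 3/2 (k = -6*(-1/4) = 3/2 ≈ 1.5000)
o = -19 (o = 9 - 28 = -19)
K(w, d) = -7 + d
y(g) = 15 + g (y(g) = g + (-7 + 22) = g + 15 = 15 + g)
1/(N(1147) + y(o)) = 1/(2514 + (15 - 19)) = 1/(2514 - 4) = 1/2510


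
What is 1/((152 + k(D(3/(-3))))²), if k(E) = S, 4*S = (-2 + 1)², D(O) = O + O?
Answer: 16/370881 ≈ 4.3140e-5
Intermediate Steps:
D(O) = 2*O
S = ¼ (S = (-2 + 1)²/4 = (¼)*(-1)² = (¼)*1 = ¼ ≈ 0.25000)
k(E) = ¼
1/((152 + k(D(3/(-3))))²) = 1/((152 + ¼)²) = 1/((609/4)²) = 1/(370881/16) = 16/370881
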